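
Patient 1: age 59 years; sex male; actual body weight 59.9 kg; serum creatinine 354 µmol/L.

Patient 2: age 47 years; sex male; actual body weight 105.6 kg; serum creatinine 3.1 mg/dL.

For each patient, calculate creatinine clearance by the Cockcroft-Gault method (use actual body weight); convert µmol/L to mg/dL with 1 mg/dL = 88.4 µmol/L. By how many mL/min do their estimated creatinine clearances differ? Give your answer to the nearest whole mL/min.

Patient 1: SCr = 354 / 88.4 = 4.005 mg/dL
Patient 1: CrCl = (140 − 59) × 59.9 / (72 × 4.005) = 4851.9 / 288.36 ≈ 16.8 mL/min
Patient 2: CrCl = (140 − 47) × 105.6 / (72 × 3.1) = 9820.8 / 223.20 ≈ 44.0 mL/min
|16.8 − 44.0| = 27.2 mL/min

27 mL/min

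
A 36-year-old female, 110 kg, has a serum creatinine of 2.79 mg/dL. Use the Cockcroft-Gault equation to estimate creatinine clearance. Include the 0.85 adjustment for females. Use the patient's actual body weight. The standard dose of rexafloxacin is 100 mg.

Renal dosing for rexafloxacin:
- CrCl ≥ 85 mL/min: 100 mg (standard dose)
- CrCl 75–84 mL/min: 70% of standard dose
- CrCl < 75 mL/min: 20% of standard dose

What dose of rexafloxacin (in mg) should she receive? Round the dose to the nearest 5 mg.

20 mg

CrCl = (140 − 36) × 110 / (72 × 2.79) × 0.85 = 11440.0 / 200.88 × 0.85 ≈ 48.4 mL/min
CrCl ≈ 48 mL/min → bracket < 75 mL/min.
20% of 100 mg = 20 mg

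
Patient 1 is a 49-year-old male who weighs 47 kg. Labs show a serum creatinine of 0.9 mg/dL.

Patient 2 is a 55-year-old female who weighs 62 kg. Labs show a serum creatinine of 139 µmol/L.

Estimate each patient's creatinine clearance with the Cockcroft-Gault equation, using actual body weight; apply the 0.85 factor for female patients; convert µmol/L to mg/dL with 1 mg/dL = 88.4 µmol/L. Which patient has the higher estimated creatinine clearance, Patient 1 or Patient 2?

Patient 1: CrCl = (140 − 49) × 47 / (72 × 0.9) = 4277.0 / 64.80 ≈ 66.0 mL/min
Patient 2: SCr = 139 / 88.4 = 1.572 mg/dL
Patient 2: CrCl = (140 − 55) × 62 / (72 × 1.572) × 0.85 = 5270.0 / 113.18 × 0.85 ≈ 39.6 mL/min
66.0 vs 39.6 mL/min → Patient 1 is higher.

Patient 1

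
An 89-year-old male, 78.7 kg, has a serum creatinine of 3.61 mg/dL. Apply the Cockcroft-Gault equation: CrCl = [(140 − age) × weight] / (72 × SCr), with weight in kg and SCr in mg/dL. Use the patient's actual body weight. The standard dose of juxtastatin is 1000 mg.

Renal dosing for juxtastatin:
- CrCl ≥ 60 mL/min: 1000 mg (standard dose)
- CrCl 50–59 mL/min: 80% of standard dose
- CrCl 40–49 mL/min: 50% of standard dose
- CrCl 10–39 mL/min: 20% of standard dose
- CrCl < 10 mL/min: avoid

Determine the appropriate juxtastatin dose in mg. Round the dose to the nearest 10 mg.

200 mg

CrCl = (140 − 89) × 78.7 / (72 × 3.61) = 4013.7 / 259.92 ≈ 15.4 mL/min
CrCl ≈ 15 mL/min → bracket 10–39 mL/min.
20% of 1000 mg = 200 mg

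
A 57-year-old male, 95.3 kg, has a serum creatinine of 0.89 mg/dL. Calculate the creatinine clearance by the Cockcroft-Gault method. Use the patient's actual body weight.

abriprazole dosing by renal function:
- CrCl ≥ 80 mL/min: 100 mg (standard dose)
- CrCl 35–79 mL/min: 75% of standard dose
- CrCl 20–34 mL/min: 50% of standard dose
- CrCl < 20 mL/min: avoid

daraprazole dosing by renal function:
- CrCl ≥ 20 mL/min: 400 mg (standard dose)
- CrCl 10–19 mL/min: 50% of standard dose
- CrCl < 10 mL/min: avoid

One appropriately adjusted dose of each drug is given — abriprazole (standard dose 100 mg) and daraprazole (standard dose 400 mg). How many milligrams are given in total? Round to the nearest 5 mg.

CrCl = (140 − 57) × 95.3 / (72 × 0.89) = 7909.9 / 64.08 ≈ 123.4 mL/min
CrCl ≈ 123 mL/min.
abriprazole: ≥ 80 mL/min → 100% of 100 mg = 100 mg.
daraprazole: ≥ 20 mL/min → 100% of 400 mg = 400 mg.
Total = 100 + 400 = 500 mg.

500 mg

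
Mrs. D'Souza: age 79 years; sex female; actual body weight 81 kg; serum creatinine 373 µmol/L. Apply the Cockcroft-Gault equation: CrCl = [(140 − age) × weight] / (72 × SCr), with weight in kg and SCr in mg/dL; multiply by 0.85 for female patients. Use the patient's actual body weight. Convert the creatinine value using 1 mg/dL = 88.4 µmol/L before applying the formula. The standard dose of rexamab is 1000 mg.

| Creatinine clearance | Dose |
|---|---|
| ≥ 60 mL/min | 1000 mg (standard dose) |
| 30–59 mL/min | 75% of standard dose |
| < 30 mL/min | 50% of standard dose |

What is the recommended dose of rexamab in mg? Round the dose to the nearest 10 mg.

500 mg

SCr = 373 / 88.4 = 4.219 mg/dL
CrCl = (140 − 79) × 81 / (72 × 4.219) × 0.85 = 4941.0 / 303.77 × 0.85 ≈ 13.8 mL/min
CrCl ≈ 14 mL/min → bracket < 30 mL/min.
50% of 1000 mg = 500 mg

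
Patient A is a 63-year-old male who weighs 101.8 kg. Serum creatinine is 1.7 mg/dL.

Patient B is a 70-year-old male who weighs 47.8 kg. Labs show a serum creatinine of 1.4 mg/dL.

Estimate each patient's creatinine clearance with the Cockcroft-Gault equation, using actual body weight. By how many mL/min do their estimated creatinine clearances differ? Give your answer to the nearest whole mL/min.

Patient A: CrCl = (140 − 63) × 101.8 / (72 × 1.7) = 7838.6 / 122.40 ≈ 64.0 mL/min
Patient B: CrCl = (140 − 70) × 47.8 / (72 × 1.4) = 3346.0 / 100.80 ≈ 33.2 mL/min
|64.0 − 33.2| = 30.8 mL/min

31 mL/min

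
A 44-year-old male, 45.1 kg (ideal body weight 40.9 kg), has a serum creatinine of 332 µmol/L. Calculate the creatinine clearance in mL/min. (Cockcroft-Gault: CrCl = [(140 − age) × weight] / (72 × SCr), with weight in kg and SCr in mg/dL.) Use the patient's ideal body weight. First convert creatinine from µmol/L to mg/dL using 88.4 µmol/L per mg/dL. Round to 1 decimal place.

14.5 mL/min

SCr = 332 / 88.4 = 3.756 mg/dL
CrCl = (140 − 44) × 40.9 / (72 × 3.756) = 3926.4 / 270.43 ≈ 14.5 mL/min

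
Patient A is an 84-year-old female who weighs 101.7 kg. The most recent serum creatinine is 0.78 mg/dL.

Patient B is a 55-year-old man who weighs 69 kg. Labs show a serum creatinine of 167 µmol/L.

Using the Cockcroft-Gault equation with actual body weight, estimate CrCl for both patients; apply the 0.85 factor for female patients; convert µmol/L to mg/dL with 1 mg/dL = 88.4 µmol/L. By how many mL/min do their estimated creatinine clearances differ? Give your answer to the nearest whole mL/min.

43 mL/min

Patient A: CrCl = (140 − 84) × 101.7 / (72 × 0.78) × 0.85 = 5695.2 / 56.16 × 0.85 ≈ 86.2 mL/min
Patient B: SCr = 167 / 88.4 = 1.889 mg/dL
Patient B: CrCl = (140 − 55) × 69 / (72 × 1.889) = 5865.0 / 136.01 ≈ 43.1 mL/min
|86.2 − 43.1| = 43.1 mL/min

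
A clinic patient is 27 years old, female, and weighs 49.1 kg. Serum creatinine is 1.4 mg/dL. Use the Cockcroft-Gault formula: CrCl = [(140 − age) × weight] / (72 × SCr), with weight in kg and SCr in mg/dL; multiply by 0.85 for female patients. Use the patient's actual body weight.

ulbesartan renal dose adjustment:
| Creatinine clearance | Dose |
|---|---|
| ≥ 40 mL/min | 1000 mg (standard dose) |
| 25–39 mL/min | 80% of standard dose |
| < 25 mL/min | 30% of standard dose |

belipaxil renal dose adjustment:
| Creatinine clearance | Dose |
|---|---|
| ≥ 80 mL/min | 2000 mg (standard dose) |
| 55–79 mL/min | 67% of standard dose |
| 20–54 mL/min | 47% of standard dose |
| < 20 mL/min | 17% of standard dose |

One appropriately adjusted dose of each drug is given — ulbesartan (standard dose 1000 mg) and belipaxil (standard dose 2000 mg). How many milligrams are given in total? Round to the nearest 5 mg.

1940 mg

CrCl = (140 − 27) × 49.1 / (72 × 1.4) × 0.85 = 5548.3 / 100.80 × 0.85 ≈ 46.8 mL/min
CrCl ≈ 47 mL/min.
ulbesartan: ≥ 40 mL/min → 100% of 1000 mg = 1000 mg.
belipaxil: 20–54 mL/min → 47% of 2000 mg = 940 mg.
Total = 1000 + 940 = 1940 mg.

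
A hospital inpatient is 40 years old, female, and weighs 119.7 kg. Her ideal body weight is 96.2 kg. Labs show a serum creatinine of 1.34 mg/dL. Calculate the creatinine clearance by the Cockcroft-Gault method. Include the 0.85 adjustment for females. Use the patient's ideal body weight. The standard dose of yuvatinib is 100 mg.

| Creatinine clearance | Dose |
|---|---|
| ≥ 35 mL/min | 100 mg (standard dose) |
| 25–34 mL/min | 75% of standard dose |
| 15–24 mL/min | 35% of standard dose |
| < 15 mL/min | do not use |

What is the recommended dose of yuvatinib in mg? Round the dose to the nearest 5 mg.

CrCl = (140 − 40) × 96.2 / (72 × 1.34) × 0.85 = 9620.0 / 96.48 × 0.85 ≈ 84.8 mL/min
CrCl ≈ 85 mL/min → bracket ≥ 35 mL/min.
100% of 100 mg = 100 mg

100 mg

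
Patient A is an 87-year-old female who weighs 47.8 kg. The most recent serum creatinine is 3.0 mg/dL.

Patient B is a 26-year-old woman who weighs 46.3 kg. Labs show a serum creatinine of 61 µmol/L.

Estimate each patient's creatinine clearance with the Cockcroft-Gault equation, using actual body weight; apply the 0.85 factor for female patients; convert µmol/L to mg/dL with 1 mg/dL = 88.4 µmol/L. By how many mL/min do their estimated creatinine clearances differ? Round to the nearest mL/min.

80 mL/min

Patient A: CrCl = (140 − 87) × 47.8 / (72 × 3) × 0.85 = 2533.4 / 216.00 × 0.85 ≈ 10.0 mL/min
Patient B: SCr = 61 / 88.4 = 0.69 mg/dL
Patient B: CrCl = (140 − 26) × 46.3 / (72 × 0.69) × 0.85 = 5278.2 / 49.68 × 0.85 ≈ 90.3 mL/min
|10.0 − 90.3| = 80.3 mL/min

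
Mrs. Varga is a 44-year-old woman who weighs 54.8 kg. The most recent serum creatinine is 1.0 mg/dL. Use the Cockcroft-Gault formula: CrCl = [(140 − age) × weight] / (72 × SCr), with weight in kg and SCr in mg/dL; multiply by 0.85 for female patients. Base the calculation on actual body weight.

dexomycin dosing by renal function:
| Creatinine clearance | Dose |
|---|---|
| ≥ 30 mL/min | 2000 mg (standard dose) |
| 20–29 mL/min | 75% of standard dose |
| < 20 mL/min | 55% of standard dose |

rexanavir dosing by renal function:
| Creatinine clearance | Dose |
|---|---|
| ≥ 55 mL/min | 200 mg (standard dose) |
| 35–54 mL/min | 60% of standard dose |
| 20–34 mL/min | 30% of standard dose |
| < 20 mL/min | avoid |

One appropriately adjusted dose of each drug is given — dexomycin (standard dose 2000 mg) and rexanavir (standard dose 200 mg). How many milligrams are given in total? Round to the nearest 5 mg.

CrCl = (140 − 44) × 54.8 / (72 × 1) × 0.85 = 5260.8 / 72.00 × 0.85 ≈ 62.1 mL/min
CrCl ≈ 62 mL/min.
dexomycin: ≥ 30 mL/min → 100% of 2000 mg = 2000 mg.
rexanavir: ≥ 55 mL/min → 100% of 200 mg = 200 mg.
Total = 2000 + 200 = 2200 mg.

2200 mg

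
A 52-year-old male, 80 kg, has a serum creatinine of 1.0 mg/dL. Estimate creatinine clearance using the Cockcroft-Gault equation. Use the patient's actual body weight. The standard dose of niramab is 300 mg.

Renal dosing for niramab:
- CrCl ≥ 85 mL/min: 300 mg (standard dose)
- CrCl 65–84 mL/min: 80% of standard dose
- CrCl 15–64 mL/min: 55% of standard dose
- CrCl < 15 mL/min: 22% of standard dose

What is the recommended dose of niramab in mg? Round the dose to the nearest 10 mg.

CrCl = (140 − 52) × 80 / (72 × 1) = 7040.0 / 72.00 ≈ 97.8 mL/min
CrCl ≈ 98 mL/min → bracket ≥ 85 mL/min.
100% of 300 mg = 300 mg

300 mg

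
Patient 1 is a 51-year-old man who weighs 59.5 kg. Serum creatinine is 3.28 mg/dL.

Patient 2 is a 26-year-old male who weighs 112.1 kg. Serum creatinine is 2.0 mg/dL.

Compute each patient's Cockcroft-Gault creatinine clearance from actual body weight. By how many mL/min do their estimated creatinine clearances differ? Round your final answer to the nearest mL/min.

66 mL/min

Patient 1: CrCl = (140 − 51) × 59.5 / (72 × 3.28) = 5295.5 / 236.16 ≈ 22.4 mL/min
Patient 2: CrCl = (140 − 26) × 112.1 / (72 × 2) = 12779.4 / 144.00 ≈ 88.7 mL/min
|22.4 − 88.7| = 66.3 mL/min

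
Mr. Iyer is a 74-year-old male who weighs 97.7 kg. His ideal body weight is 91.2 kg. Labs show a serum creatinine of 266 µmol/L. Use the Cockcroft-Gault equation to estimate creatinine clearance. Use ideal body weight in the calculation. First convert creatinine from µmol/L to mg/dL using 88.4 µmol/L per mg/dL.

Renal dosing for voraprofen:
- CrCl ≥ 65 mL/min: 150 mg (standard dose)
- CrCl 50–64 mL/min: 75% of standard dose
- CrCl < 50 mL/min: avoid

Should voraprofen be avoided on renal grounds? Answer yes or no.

yes

SCr = 266 / 88.4 = 3.009 mg/dL
CrCl = (140 − 74) × 91.2 / (72 × 3.009) = 6019.2 / 216.65 ≈ 27.8 mL/min
CrCl ≈ 28 mL/min, which is < 50 mL/min.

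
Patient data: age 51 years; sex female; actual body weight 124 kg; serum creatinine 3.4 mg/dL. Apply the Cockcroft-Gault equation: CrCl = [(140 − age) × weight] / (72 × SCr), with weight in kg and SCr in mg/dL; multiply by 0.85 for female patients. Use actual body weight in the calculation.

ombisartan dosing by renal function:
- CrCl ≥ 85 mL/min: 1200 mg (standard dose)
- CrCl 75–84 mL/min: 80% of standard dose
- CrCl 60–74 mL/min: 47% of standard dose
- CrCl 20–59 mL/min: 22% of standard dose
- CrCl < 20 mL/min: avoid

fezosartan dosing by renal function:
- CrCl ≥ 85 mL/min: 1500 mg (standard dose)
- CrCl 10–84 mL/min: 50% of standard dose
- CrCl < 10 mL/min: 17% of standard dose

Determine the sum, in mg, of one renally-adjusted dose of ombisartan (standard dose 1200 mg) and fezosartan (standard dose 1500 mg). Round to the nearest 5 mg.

CrCl = (140 − 51) × 124 / (72 × 3.4) × 0.85 = 11036.0 / 244.80 × 0.85 ≈ 38.3 mL/min
CrCl ≈ 38 mL/min.
ombisartan: 20–59 mL/min → 22% of 1200 mg = 264 mg.
fezosartan: 10–84 mL/min → 50% of 1500 mg = 750 mg.
Total = 264 + 750 = 1014 mg.

1015 mg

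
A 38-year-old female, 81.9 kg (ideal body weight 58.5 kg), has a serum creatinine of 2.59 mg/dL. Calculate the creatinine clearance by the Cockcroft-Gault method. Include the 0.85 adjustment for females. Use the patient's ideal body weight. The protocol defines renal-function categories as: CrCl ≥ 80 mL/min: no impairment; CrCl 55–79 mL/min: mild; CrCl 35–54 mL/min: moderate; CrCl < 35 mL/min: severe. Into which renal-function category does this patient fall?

CrCl = (140 − 38) × 58.5 / (72 × 2.59) × 0.85 = 5967.0 / 186.48 × 0.85 ≈ 27.2 mL/min
27 mL/min falls in the 'severe' range.

severe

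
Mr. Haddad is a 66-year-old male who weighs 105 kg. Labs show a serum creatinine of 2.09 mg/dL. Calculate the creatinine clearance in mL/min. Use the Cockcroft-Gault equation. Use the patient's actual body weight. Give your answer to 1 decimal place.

51.6 mL/min

CrCl = (140 − 66) × 105 / (72 × 2.09) = 7770.0 / 150.48 ≈ 51.6 mL/min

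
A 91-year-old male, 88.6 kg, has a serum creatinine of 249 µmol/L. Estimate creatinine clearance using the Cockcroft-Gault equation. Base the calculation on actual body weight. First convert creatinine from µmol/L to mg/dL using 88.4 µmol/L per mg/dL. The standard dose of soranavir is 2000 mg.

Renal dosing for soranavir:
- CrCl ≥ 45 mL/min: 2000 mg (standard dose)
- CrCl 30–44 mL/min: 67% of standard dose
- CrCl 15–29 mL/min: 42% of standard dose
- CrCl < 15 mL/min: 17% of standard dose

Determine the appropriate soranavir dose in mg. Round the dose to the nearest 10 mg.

840 mg

SCr = 249 / 88.4 = 2.817 mg/dL
CrCl = (140 − 91) × 88.6 / (72 × 2.817) = 4341.4 / 202.82 ≈ 21.4 mL/min
CrCl ≈ 21 mL/min → bracket 15–29 mL/min.
42% of 2000 mg = 840 mg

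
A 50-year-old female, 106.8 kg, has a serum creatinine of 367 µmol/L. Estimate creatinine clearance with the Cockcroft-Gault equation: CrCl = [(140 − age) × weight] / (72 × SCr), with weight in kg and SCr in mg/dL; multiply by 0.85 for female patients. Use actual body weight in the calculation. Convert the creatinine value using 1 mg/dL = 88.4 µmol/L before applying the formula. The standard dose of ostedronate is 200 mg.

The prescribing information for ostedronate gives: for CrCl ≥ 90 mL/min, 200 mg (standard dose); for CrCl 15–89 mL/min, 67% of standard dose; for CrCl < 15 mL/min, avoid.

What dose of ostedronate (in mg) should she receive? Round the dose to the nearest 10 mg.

130 mg

SCr = 367 / 88.4 = 4.152 mg/dL
CrCl = (140 − 50) × 106.8 / (72 × 4.152) × 0.85 = 9612.0 / 298.94 × 0.85 ≈ 27.3 mL/min
CrCl ≈ 27 mL/min → bracket 15–89 mL/min.
67% of 200 mg = 134 mg → 130 mg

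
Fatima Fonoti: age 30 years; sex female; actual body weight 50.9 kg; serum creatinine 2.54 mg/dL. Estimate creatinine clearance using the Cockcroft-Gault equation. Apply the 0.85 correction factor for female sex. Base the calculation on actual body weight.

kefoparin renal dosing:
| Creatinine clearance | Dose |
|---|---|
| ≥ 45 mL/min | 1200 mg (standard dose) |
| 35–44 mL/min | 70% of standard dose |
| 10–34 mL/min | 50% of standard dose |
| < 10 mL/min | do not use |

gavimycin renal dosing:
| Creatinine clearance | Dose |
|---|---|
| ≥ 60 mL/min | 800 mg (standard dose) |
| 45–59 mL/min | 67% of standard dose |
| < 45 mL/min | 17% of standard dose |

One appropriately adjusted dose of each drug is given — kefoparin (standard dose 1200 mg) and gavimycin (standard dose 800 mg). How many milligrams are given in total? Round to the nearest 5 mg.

CrCl = (140 − 30) × 50.9 / (72 × 2.54) × 0.85 = 5599.0 / 182.88 × 0.85 ≈ 26.0 mL/min
CrCl ≈ 26 mL/min.
kefoparin: 10–34 mL/min → 50% of 1200 mg = 600 mg.
gavimycin: < 45 mL/min → 17% of 800 mg = 136 mg.
Total = 600 + 136 = 736 mg.

735 mg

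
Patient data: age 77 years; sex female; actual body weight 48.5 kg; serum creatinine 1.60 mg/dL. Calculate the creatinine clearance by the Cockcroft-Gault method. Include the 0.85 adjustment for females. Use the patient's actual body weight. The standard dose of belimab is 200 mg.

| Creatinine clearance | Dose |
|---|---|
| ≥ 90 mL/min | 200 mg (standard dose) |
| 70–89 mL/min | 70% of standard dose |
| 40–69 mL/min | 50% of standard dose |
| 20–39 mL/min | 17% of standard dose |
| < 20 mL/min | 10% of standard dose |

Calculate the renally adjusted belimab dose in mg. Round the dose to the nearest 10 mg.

CrCl = (140 − 77) × 48.5 / (72 × 1.6) × 0.85 = 3055.5 / 115.20 × 0.85 ≈ 22.5 mL/min
CrCl ≈ 23 mL/min → bracket 20–39 mL/min.
17% of 200 mg = 34 mg → 30 mg

30 mg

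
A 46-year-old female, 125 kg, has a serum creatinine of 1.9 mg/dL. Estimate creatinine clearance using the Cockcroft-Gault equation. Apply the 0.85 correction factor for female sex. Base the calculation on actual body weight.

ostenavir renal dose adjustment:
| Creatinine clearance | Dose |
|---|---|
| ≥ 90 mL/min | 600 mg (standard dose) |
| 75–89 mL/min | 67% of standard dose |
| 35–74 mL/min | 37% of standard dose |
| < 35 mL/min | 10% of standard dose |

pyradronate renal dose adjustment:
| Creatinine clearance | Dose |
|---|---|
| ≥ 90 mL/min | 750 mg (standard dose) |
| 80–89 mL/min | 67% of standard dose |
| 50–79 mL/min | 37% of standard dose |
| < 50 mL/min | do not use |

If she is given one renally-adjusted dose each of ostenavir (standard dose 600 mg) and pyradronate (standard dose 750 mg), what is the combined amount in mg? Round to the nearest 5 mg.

500 mg

CrCl = (140 − 46) × 125 / (72 × 1.9) × 0.85 = 11750.0 / 136.80 × 0.85 ≈ 73.0 mL/min
CrCl ≈ 73 mL/min.
ostenavir: 35–74 mL/min → 37% of 600 mg = 222 mg.
pyradronate: 50–79 mL/min → 37% of 750 mg = 277.5 mg.
Total = 222 + 277.5 = 499.5 mg.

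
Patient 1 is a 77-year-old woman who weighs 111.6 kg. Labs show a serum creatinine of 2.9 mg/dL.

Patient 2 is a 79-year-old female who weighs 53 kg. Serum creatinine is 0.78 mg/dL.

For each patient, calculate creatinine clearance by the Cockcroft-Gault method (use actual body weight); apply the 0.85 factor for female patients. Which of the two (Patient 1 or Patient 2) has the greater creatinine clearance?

Patient 2

Patient 1: CrCl = (140 − 77) × 111.6 / (72 × 2.9) × 0.85 = 7030.8 / 208.80 × 0.85 ≈ 28.6 mL/min
Patient 2: CrCl = (140 − 79) × 53 / (72 × 0.78) × 0.85 = 3233.0 / 56.16 × 0.85 ≈ 48.9 mL/min
28.6 vs 48.9 mL/min → Patient 2 is higher.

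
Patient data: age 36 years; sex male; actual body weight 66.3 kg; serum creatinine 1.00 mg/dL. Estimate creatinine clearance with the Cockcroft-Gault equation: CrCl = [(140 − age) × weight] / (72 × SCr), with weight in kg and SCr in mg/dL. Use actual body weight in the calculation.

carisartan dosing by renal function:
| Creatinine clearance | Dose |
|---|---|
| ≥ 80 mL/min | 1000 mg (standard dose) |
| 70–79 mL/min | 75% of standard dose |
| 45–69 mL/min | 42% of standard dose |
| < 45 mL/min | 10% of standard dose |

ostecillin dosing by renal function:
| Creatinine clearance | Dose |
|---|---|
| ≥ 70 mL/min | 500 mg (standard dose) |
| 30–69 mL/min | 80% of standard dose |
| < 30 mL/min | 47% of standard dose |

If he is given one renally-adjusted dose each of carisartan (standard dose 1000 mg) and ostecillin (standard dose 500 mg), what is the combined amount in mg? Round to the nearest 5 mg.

CrCl = (140 − 36) × 66.3 / (72 × 1) = 6895.2 / 72.00 ≈ 95.8 mL/min
CrCl ≈ 96 mL/min.
carisartan: ≥ 80 mL/min → 100% of 1000 mg = 1000 mg.
ostecillin: ≥ 70 mL/min → 100% of 500 mg = 500 mg.
Total = 1000 + 500 = 1500 mg.

1500 mg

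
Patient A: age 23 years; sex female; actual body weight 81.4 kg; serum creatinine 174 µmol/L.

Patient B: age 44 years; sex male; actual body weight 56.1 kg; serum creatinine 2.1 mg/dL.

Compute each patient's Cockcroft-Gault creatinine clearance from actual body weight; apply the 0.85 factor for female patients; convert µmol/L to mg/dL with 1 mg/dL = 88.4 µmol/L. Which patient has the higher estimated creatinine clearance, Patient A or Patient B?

Patient A: SCr = 174 / 88.4 = 1.968 mg/dL
Patient A: CrCl = (140 − 23) × 81.4 / (72 × 1.968) × 0.85 = 9523.8 / 141.70 × 0.85 ≈ 57.1 mL/min
Patient B: CrCl = (140 − 44) × 56.1 / (72 × 2.1) = 5385.6 / 151.20 ≈ 35.6 mL/min
57.1 vs 35.6 mL/min → Patient A is higher.

Patient A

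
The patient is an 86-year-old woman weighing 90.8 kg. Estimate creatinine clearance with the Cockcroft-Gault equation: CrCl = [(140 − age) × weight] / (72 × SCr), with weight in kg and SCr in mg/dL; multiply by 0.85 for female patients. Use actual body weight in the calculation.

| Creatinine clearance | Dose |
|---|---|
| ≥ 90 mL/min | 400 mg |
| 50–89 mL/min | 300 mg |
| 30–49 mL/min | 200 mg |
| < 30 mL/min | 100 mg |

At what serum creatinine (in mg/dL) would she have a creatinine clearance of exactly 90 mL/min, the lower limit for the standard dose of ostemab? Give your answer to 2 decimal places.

0.64 mg/dL

Standard dose requires CrCl ≥ 90 mL/min.
Set (140 − 86) × 90.8 × 0.85 / (72 × SCr) = 90
SCr = (140 − 86) × 90.8 × 0.85 / (72 × 90) = 0.643 mg/dL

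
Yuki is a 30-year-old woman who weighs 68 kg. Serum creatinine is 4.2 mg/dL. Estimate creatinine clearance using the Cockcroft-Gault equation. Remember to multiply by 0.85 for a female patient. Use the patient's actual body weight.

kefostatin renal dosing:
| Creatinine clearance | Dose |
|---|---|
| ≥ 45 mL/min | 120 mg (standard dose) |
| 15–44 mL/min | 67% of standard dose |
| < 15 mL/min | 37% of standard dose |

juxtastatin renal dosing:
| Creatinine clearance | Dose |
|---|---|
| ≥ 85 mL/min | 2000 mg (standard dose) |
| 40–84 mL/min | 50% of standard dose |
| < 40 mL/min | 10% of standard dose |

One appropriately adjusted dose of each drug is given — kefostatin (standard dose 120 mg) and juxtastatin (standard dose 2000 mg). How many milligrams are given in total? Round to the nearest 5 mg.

CrCl = (140 − 30) × 68 / (72 × 4.2) × 0.85 = 7480.0 / 302.40 × 0.85 ≈ 21.0 mL/min
CrCl ≈ 21 mL/min.
kefostatin: 15–44 mL/min → 67% of 120 mg = 80.4 mg.
juxtastatin: < 40 mL/min → 10% of 2000 mg = 200 mg.
Total = 80.4 + 200 = 280.4 mg.

280 mg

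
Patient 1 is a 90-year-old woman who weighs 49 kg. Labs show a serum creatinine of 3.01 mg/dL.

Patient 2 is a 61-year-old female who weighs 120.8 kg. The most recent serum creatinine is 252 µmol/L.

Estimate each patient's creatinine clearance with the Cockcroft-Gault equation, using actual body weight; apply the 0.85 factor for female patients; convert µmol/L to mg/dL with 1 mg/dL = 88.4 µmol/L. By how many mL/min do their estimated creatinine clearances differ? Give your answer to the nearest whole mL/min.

30 mL/min

Patient 1: CrCl = (140 − 90) × 49 / (72 × 3.01) × 0.85 = 2450.0 / 216.72 × 0.85 ≈ 9.6 mL/min
Patient 2: SCr = 252 / 88.4 = 2.851 mg/dL
Patient 2: CrCl = (140 − 61) × 120.8 / (72 × 2.851) × 0.85 = 9543.2 / 205.27 × 0.85 ≈ 39.5 mL/min
|9.6 − 39.5| = 29.9 mL/min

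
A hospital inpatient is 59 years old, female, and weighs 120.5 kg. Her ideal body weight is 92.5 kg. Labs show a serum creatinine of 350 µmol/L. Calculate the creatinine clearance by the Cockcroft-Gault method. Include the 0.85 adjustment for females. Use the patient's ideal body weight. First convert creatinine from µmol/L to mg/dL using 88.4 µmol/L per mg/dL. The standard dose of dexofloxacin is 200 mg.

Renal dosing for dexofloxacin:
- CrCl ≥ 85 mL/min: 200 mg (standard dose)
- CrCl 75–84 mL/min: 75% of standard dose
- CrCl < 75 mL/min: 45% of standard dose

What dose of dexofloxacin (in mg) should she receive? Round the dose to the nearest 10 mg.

SCr = 350 / 88.4 = 3.959 mg/dL
CrCl = (140 − 59) × 92.5 / (72 × 3.959) × 0.85 = 7492.5 / 285.05 × 0.85 ≈ 22.3 mL/min
CrCl ≈ 22 mL/min → bracket < 75 mL/min.
45% of 200 mg = 90 mg

90 mg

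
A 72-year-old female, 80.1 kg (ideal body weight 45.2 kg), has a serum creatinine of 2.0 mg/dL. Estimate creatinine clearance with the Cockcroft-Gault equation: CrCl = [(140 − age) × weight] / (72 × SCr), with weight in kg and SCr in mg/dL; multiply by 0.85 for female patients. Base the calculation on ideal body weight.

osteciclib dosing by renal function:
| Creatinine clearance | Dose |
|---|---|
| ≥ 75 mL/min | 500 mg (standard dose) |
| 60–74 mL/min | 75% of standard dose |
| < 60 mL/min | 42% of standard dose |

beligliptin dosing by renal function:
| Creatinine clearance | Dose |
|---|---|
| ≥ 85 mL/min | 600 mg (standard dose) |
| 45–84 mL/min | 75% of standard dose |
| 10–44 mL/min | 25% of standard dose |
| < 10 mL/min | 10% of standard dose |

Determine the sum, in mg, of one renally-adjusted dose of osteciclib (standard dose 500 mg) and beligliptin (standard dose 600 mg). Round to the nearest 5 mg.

360 mg

CrCl = (140 − 72) × 45.2 / (72 × 2) × 0.85 = 3073.6 / 144.00 × 0.85 ≈ 18.1 mL/min
CrCl ≈ 18 mL/min.
osteciclib: < 60 mL/min → 42% of 500 mg = 210 mg.
beligliptin: 10–44 mL/min → 25% of 600 mg = 150 mg.
Total = 210 + 150 = 360 mg.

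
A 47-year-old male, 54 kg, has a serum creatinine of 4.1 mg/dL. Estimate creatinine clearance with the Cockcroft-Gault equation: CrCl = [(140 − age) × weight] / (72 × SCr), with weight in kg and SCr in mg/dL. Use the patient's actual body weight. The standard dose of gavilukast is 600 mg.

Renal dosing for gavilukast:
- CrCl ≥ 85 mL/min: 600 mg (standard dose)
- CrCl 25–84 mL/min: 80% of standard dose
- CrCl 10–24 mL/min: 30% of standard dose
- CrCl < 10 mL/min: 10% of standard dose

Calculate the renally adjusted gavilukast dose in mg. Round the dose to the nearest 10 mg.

180 mg

CrCl = (140 − 47) × 54 / (72 × 4.1) = 5022.0 / 295.20 ≈ 17.0 mL/min
CrCl ≈ 17 mL/min → bracket 10–24 mL/min.
30% of 600 mg = 180 mg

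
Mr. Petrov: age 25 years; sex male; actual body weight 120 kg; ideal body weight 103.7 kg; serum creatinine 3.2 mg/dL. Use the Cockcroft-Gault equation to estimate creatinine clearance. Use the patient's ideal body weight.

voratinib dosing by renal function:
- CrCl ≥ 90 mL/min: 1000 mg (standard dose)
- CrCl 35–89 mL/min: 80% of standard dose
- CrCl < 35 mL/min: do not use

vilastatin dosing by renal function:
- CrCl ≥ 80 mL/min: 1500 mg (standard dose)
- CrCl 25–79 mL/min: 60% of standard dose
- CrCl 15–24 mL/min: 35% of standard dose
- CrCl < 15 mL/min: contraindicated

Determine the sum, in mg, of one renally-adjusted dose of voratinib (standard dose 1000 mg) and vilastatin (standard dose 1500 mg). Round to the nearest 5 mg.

1700 mg

CrCl = (140 − 25) × 103.7 / (72 × 3.2) = 11925.5 / 230.40 ≈ 51.8 mL/min
CrCl ≈ 52 mL/min.
voratinib: 35–89 mL/min → 80% of 1000 mg = 800 mg.
vilastatin: 25–79 mL/min → 60% of 1500 mg = 900 mg.
Total = 800 + 900 = 1700 mg.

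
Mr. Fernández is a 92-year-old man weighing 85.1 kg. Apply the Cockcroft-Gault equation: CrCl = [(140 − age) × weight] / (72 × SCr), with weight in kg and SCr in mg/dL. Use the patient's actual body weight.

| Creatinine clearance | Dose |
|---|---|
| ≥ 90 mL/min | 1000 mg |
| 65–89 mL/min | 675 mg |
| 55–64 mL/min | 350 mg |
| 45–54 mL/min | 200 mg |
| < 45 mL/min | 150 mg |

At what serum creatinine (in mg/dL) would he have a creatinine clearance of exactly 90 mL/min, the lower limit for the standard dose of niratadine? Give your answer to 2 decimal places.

0.63 mg/dL

Standard dose requires CrCl ≥ 90 mL/min.
Set (140 − 92) × 85.1 / (72 × SCr) = 90
SCr = (140 − 92) × 85.1 / (72 × 90) = 0.630 mg/dL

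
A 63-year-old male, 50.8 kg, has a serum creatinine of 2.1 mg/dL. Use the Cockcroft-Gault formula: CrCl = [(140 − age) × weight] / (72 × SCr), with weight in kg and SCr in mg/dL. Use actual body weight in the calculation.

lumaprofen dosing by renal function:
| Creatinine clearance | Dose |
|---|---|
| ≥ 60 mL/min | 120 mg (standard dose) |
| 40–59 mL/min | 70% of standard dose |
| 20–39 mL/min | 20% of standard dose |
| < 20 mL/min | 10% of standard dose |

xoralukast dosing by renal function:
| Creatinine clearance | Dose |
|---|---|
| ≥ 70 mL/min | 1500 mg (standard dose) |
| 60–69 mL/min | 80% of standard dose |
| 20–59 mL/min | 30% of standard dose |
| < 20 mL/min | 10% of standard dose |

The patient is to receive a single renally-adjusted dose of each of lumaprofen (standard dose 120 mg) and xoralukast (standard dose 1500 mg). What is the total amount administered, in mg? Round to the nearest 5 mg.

475 mg

CrCl = (140 − 63) × 50.8 / (72 × 2.1) = 3911.6 / 151.20 ≈ 25.9 mL/min
CrCl ≈ 26 mL/min.
lumaprofen: 20–39 mL/min → 20% of 120 mg = 24 mg.
xoralukast: 20–59 mL/min → 30% of 1500 mg = 450 mg.
Total = 24 + 450 = 474 mg.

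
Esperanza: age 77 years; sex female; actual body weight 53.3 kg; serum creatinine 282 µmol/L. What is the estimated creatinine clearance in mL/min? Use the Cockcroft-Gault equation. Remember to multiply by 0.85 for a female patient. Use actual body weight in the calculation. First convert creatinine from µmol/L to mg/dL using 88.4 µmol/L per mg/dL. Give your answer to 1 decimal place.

SCr = 282 / 88.4 = 3.19 mg/dL
CrCl = (140 − 77) × 53.3 / (72 × 3.19) × 0.85 = 3357.9 / 229.68 × 0.85 ≈ 12.4 mL/min

12.4 mL/min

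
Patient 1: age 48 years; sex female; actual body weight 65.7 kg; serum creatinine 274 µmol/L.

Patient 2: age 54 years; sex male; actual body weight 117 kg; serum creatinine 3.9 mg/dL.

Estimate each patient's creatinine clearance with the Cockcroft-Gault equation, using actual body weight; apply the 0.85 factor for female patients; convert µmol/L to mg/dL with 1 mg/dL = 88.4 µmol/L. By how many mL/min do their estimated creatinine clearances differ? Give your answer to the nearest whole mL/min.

13 mL/min

Patient 1: SCr = 274 / 88.4 = 3.1 mg/dL
Patient 1: CrCl = (140 − 48) × 65.7 / (72 × 3.1) × 0.85 = 6044.4 / 223.20 × 0.85 ≈ 23.0 mL/min
Patient 2: CrCl = (140 − 54) × 117 / (72 × 3.9) = 10062.0 / 280.80 ≈ 35.8 mL/min
|23.0 − 35.8| = 12.8 mL/min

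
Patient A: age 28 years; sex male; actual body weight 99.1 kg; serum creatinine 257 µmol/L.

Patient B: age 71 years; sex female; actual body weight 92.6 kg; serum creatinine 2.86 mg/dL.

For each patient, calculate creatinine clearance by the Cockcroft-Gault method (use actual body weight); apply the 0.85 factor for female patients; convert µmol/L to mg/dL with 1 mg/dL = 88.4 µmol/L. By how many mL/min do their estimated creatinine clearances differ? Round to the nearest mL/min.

Patient A: SCr = 257 / 88.4 = 2.907 mg/dL
Patient A: CrCl = (140 − 28) × 99.1 / (72 × 2.907) = 11099.2 / 209.30 ≈ 53.0 mL/min
Patient B: CrCl = (140 − 71) × 92.6 / (72 × 2.86) × 0.85 = 6389.4 / 205.92 × 0.85 ≈ 26.4 mL/min
|53.0 − 26.4| = 26.6 mL/min

27 mL/min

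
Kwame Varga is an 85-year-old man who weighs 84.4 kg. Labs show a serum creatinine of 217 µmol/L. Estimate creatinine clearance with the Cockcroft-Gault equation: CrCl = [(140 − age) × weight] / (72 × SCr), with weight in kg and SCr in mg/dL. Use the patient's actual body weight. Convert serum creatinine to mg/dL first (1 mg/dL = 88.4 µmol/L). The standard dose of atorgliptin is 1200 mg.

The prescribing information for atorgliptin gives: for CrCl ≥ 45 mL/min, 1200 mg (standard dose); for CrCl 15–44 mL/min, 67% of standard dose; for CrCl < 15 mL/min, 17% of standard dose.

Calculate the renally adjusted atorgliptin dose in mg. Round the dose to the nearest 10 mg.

800 mg

SCr = 217 / 88.4 = 2.455 mg/dL
CrCl = (140 − 85) × 84.4 / (72 × 2.455) = 4642.0 / 176.76 ≈ 26.3 mL/min
CrCl ≈ 26 mL/min → bracket 15–44 mL/min.
67% of 1200 mg = 804 mg → 800 mg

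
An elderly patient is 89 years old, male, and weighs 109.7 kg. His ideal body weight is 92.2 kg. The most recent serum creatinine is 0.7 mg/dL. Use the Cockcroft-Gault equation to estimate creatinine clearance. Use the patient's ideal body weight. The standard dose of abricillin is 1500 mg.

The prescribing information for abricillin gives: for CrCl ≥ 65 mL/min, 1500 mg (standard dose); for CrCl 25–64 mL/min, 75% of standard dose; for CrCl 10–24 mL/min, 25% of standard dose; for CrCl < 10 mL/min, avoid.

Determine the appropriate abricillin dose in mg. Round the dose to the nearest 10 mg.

1500 mg

CrCl = (140 − 89) × 92.2 / (72 × 0.7) = 4702.2 / 50.40 ≈ 93.3 mL/min
CrCl ≈ 93 mL/min → bracket ≥ 65 mL/min.
100% of 1500 mg = 1500 mg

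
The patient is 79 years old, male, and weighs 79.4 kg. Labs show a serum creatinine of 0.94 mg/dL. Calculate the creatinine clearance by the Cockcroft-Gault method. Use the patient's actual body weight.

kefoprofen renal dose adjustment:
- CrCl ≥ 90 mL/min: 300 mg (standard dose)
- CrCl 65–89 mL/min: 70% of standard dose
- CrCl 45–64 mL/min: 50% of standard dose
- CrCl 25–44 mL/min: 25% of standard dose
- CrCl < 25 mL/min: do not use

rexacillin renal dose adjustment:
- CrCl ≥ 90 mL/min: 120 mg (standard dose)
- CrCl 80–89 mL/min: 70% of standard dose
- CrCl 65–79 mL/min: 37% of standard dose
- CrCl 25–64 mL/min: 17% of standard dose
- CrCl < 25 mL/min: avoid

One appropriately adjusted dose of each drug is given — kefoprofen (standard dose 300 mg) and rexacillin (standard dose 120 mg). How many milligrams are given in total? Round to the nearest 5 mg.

CrCl = (140 − 79) × 79.4 / (72 × 0.94) = 4843.4 / 67.68 ≈ 71.6 mL/min
CrCl ≈ 72 mL/min.
kefoprofen: 65–89 mL/min → 70% of 300 mg = 210 mg.
rexacillin: 65–79 mL/min → 37% of 120 mg = 44.4 mg.
Total = 210 + 44.4 = 254.4 mg.

255 mg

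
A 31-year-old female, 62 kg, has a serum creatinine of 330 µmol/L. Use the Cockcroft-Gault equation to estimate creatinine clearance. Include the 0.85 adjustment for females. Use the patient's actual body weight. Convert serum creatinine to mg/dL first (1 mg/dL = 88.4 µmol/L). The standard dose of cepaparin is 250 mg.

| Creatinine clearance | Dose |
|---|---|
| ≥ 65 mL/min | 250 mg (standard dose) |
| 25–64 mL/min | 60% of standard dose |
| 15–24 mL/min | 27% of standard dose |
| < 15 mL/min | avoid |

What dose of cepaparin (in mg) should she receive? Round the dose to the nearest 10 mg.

70 mg

SCr = 330 / 88.4 = 3.733 mg/dL
CrCl = (140 − 31) × 62 / (72 × 3.733) × 0.85 = 6758.0 / 268.78 × 0.85 ≈ 21.4 mL/min
CrCl ≈ 21 mL/min → bracket 15–24 mL/min.
27% of 250 mg = 67.5 mg → 70 mg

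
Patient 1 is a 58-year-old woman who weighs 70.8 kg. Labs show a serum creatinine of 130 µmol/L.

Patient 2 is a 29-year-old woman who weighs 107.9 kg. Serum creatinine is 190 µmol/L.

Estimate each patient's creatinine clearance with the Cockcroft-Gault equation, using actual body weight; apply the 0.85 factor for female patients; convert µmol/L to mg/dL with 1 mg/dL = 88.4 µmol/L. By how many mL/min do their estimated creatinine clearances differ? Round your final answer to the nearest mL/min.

19 mL/min

Patient 1: SCr = 130 / 88.4 = 1.471 mg/dL
Patient 1: CrCl = (140 − 58) × 70.8 / (72 × 1.471) × 0.85 = 5805.6 / 105.91 × 0.85 ≈ 46.6 mL/min
Patient 2: SCr = 190 / 88.4 = 2.149 mg/dL
Patient 2: CrCl = (140 − 29) × 107.9 / (72 × 2.149) × 0.85 = 11976.9 / 154.73 × 0.85 ≈ 65.8 mL/min
|46.6 − 65.8| = 19.2 mL/min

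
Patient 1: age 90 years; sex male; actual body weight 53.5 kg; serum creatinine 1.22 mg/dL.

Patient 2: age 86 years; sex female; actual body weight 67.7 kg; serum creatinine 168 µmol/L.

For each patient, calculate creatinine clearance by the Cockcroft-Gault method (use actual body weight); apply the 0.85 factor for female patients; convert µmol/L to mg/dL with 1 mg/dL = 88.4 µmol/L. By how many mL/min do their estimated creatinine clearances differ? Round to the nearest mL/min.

Patient 1: CrCl = (140 − 90) × 53.5 / (72 × 1.22) = 2675.0 / 87.84 ≈ 30.5 mL/min
Patient 2: SCr = 168 / 88.4 = 1.9 mg/dL
Patient 2: CrCl = (140 − 86) × 67.7 / (72 × 1.9) × 0.85 = 3655.8 / 136.80 × 0.85 ≈ 22.7 mL/min
|30.5 − 22.7| = 7.8 mL/min

8 mL/min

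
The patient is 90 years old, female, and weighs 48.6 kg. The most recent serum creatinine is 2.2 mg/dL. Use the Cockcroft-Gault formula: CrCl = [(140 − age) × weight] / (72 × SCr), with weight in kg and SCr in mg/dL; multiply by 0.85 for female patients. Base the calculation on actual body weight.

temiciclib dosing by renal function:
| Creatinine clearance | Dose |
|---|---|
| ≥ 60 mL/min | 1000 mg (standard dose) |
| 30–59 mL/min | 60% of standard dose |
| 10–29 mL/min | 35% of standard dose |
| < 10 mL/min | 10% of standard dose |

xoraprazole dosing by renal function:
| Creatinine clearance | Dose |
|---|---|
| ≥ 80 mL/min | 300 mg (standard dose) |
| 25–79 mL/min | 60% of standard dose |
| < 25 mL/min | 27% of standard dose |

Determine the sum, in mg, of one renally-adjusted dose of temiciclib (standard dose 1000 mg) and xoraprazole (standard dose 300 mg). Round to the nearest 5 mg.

CrCl = (140 − 90) × 48.6 / (72 × 2.2) × 0.85 = 2430.0 / 158.40 × 0.85 ≈ 13.0 mL/min
CrCl ≈ 13 mL/min.
temiciclib: 10–29 mL/min → 35% of 1000 mg = 350 mg.
xoraprazole: < 25 mL/min → 27% of 300 mg = 81 mg.
Total = 350 + 81 = 431 mg.

430 mg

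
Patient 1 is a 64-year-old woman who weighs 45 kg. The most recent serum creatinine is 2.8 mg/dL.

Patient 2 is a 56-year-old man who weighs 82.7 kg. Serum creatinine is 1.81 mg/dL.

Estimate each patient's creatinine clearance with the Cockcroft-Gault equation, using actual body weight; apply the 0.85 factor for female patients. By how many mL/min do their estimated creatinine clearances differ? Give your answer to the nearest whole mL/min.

Patient 1: CrCl = (140 − 64) × 45 / (72 × 2.8) × 0.85 = 3420.0 / 201.60 × 0.85 ≈ 14.4 mL/min
Patient 2: CrCl = (140 − 56) × 82.7 / (72 × 1.81) = 6946.8 / 130.32 ≈ 53.3 mL/min
|14.4 − 53.3| = 38.9 mL/min

39 mL/min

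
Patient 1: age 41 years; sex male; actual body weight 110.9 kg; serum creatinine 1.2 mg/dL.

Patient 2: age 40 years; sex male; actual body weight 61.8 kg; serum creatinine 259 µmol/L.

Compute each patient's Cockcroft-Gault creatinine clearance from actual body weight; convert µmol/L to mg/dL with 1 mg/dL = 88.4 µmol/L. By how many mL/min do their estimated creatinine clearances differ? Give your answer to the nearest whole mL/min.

Patient 1: CrCl = (140 − 41) × 110.9 / (72 × 1.2) = 10979.1 / 86.40 ≈ 127.1 mL/min
Patient 2: SCr = 259 / 88.4 = 2.93 mg/dL
Patient 2: CrCl = (140 − 40) × 61.8 / (72 × 2.93) = 6180.0 / 210.96 ≈ 29.3 mL/min
|127.1 − 29.3| = 97.8 mL/min

98 mL/min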